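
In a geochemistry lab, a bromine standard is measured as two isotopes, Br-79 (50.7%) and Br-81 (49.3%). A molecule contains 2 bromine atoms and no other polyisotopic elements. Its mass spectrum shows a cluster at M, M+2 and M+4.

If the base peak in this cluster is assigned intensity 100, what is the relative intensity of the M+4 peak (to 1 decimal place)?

(0.507 + 0.493)^2 gives M 0.2570, M+2 0.4999, M+4 0.2430; the largest is M+2.
P(M+2) = C(2,1) × 0.507^1 × 0.493^1 = 2 × 0.5070 × 0.4930 = 0.499902 (base)
P(M+4) = C(2,2) × 0.507^0 × 0.493^2 = 1 × 1.0000 × 0.243049 = 0.243049
Relative intensity = 0.243049 / 0.499902 × 100 = 48.6

48.6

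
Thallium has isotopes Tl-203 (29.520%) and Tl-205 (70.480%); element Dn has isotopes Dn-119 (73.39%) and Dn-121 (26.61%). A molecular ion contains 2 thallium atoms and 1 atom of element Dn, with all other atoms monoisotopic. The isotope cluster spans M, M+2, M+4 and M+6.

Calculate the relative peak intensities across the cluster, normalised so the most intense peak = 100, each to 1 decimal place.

13.5 : 69.1 : 100.0 : 27.8

Thallium pattern (n=2): 0.08714304 : 0.41611392 : 0.49674304
Element Dn pattern (n=1): 0.7339 : 0.2661
Convolve the two distributions (both contribute in 2-u steps):
  M: 0.08714304×0.7339 = 0.063954
  M+2: 0.08714304×0.2661 + 0.41611392×0.7339 = 0.328575
  M+4: 0.41611392×0.2661 + 0.49674304×0.7339 = 0.475288
  M+6: 0.49674304×0.2661 = 0.132183
Scale to base peak (0.475288) = 100: 13.5 : 69.1 : 100.0 : 27.8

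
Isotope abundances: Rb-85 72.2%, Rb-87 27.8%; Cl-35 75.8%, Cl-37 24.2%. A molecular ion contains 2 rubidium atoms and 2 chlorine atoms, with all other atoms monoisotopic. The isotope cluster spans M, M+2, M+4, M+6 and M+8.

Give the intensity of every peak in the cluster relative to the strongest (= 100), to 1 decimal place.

Rubidium pattern (n=2): 0.521284 : 0.401432 : 0.077284
Chlorine pattern (n=2): 0.574564 : 0.366872 : 0.058564
Convolve the two distributions (both contribute in 2-u steps):
  M: 0.521284×0.574564 = 0.299511
  M+2: 0.521284×0.366872 + 0.401432×0.574564 = 0.421893
  M+4: 0.521284×0.058564 + 0.401432×0.366872 + 0.077284×0.574564 = 0.222207
  M+6: 0.401432×0.058564 + 0.077284×0.366872 = 0.051863
  M+8: 0.077284×0.058564 = 0.004526
Scale to base peak (0.421893) = 100: 71.0 : 100.0 : 52.7 : 12.3 : 1.1

71.0 : 100.0 : 52.7 : 12.3 : 1.1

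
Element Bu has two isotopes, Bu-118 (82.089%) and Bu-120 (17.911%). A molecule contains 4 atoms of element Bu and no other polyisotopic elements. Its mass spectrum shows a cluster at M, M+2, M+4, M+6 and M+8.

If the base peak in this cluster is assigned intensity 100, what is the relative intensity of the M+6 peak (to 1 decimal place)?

Term probabilities: M 0.4541, M+2 0.3963, M+4 0.1297, M+6 0.0189, M+8 0.0010. Base peak = M.
P(M) = C(4,0) × 0.82089^4 × 0.17911^0 = 1 × 0.45408783 × 1.0000 = 0.454088 (base)
P(M+6) = C(4,3) × 0.82089^1 × 0.17911^3 = 4 × 0.82089 × 0.00574592 = 0.018867
Relative intensity = 0.018867 / 0.454088 × 100 = 4.2

4.2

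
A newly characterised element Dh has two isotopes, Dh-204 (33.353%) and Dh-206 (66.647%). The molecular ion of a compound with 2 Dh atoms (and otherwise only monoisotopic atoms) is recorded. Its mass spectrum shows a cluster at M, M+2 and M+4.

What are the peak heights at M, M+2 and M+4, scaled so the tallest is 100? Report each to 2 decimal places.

Each Dh atom is independently Dh-204 (p = 0.33353) or Dh-206 (q = 0.66647); the cluster is the binomial expansion (p + q)^2.
P(M) = 0.33353^2 = 0.111242
P(M+2) = 2 × 0.33353^1 × 0.66647^1 = 0.444575
P(M+4) = 0.66647^2 = 0.444182
The M+2 peak is largest (0.444575); scaling to 100 gives 25.02 : 100.00 : 99.91.

25.02 : 100.00 : 99.91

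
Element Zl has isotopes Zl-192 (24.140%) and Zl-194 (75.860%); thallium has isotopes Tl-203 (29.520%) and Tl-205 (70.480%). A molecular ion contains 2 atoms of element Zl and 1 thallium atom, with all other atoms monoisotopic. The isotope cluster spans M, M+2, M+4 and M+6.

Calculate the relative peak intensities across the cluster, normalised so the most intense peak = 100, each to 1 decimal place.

4.0 : 34.9 : 100.0 : 94.8

Element Zl pattern (n=2): 0.05827396 : 0.36625208 : 0.57547396
Thallium pattern (n=1): 0.2952 : 0.7048
Convolve the two distributions (both contribute in 2-u steps):
  M: 0.05827396×0.2952 = 0.017202
  M+2: 0.05827396×0.7048 + 0.36625208×0.2952 = 0.149189
  M+4: 0.36625208×0.7048 + 0.57547396×0.2952 = 0.428014
  M+6: 0.57547396×0.7048 = 0.405594
Scale to base peak (0.428014) = 100: 4.0 : 34.9 : 100.0 : 94.8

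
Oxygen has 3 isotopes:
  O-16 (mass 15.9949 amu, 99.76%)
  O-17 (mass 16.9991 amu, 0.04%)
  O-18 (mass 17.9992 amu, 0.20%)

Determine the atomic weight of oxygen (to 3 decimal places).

15.999 amu

The abundance-weighted mean is 0.9976 × 15.9949 + 0.0004 × 16.9991 + 0.0020 × 17.9992
= 15.95651 + 0.00680 + 0.03600 = 15.99931 amu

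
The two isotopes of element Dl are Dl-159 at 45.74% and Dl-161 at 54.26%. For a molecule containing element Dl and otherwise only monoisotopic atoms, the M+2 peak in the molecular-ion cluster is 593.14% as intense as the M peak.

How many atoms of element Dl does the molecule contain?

5

The M+2/M ratio from n Dl atoms is n · q/p = n · 0.5426/0.4574.
n = 5.9314 × 0.4574/0.5426 = 5.00 ≈ 5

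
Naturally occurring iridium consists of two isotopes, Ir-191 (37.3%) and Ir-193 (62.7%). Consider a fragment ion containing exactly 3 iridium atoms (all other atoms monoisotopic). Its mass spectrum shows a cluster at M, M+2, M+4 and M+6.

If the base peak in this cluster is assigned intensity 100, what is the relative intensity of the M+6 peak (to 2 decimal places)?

56.03

Binomial terms of (0.373 + 0.627)^3: M 0.0519, M+2 0.2617, M+4 0.4399, M+6 0.2465 → M+4 is the base peak.
P(M+4) = C(3,2) × 0.373^1 × 0.627^2 = 3 × 0.3730 × 0.393129 = 0.439911 (base)
P(M+6) = C(3,3) × 0.373^0 × 0.627^3 = 1 × 1.0000 × 0.24649188 = 0.246492
Relative intensity = 0.246492 / 0.439911 × 100 = 56.03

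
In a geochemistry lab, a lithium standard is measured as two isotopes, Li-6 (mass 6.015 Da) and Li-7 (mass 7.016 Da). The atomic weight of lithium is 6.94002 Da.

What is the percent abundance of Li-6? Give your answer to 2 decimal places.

With x = fraction of Li-6 (so Li-7 is 1 − x):
6.015·x + 7.016·(1 − x) = 6.94002
(6.015 − 7.016)·x = 6.94002 − 7.016
x = -0.07598 / -1.001 = 0.07590 → 7.59% Li-6, 92.41% Li-7.

7.59%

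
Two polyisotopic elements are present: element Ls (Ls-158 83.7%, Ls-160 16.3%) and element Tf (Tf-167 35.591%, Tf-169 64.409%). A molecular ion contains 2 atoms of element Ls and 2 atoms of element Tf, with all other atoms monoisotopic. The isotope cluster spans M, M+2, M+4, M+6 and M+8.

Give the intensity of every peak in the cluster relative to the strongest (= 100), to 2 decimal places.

Element Ls pattern (n=2): 0.700569 : 0.272862 : 0.026569
Element Tf pattern (n=2): 0.12667193 : 0.45847614 : 0.41485193
Convolve the two distributions (both contribute in 2-u steps):
  M: 0.700569×0.12667193 = 0.088742
  M+2: 0.700569×0.45847614 + 0.272862×0.12667193 = 0.355758
  M+4: 0.700569×0.41485193 + 0.272862×0.45847614 + 0.026569×0.12667193 = 0.419099
  M+6: 0.272862×0.41485193 + 0.026569×0.45847614 = 0.125379
  M+8: 0.026569×0.41485193 = 0.011022
Scale to base peak (0.419099) = 100: 21.17 : 84.89 : 100.00 : 29.92 : 2.63

21.17 : 84.89 : 100.00 : 29.92 : 2.63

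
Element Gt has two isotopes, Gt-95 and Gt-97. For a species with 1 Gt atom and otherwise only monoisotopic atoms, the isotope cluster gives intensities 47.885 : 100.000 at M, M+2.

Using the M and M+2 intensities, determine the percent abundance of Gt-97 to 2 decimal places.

If p is the fraction of Gt that is Gt-95, then I(M+2)/I(M) = [C(1,1)·p^0·(1−p)] / p^1 = 1·(1−p)/p = 100.000/47.885 = 2.0883
(1−p)/p = 2.0883/1 = 2.0883  ⇒  p = 1/(1 + 2.0883) = 0.3238
Gt-95: 32.38%, Gt-97: 67.62%.

67.62%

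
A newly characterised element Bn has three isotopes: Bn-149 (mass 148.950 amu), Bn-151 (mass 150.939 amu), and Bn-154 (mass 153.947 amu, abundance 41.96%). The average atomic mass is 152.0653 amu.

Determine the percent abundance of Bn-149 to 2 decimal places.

6.83%

Let x and y be the fractions of Bn-149 and Bn-151. Then x + y = 1 − 0.4196 = 0.5804 and 148.950x + 150.939y = 152.0653 − 0.4196×153.947 = 87.4691388.
Substituting: 148.950x + 150.939(0.5804 − x) = 87.4691388
(148.950 − 150.939)x = -0.1358568  ⇒  x = 0.06830, y = 0.51210
Bn-149: 6.83%, Bn-151: 51.21%.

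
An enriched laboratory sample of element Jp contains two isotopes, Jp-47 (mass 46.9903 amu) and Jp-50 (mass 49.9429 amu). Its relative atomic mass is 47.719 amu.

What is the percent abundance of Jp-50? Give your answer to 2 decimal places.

Writing the weighted mean with unknown fraction x of Jp-47:
46.9903·x + 49.9429·(1 − x) = 47.719
(46.9903 − 49.9429)·x = 47.719 − 49.9429
x = -2.2239 / -2.9526 = 0.75320 → 75.32% Jp-47, 24.68% Jp-50.

24.68%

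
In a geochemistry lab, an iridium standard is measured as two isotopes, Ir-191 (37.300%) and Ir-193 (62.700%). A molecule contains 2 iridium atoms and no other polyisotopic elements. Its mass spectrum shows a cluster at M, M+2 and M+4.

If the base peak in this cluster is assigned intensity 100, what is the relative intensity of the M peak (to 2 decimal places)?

29.74

Term probabilities: M 0.1391, M+2 0.4677, M+4 0.3931. Base peak = M+2.
P(M+2) = C(2,1) × 0.37300^1 × 0.62700^1 = 2 × 0.3730 × 0.6270 = 0.467742 (base)
P(M) = C(2,0) × 0.37300^2 × 0.62700^0 = 1 × 0.139129 × 1.0000 = 0.139129
Relative intensity = 0.139129 / 0.467742 × 100 = 29.74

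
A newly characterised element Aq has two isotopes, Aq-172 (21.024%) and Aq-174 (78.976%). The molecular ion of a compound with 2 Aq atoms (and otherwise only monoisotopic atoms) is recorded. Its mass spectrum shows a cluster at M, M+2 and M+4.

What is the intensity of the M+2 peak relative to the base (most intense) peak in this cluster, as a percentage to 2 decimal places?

53.24%

Term probabilities: M 0.0442, M+2 0.3321, M+4 0.6237. Base peak = M+4.
P(M+4) = C(2,2) × 0.21024^0 × 0.78976^2 = 1 × 1.0000 × 0.62372086 = 0.623721 (base)
P(M+2) = C(2,1) × 0.21024^1 × 0.78976^1 = 2 × 0.21024 × 0.78976 = 0.332078
Relative intensity = 0.332078 / 0.623721 × 100 = 53.24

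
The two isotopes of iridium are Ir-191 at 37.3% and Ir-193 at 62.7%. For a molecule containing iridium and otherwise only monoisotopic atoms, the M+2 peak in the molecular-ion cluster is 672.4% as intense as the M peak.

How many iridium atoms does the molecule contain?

With n Ir atoms, P(M+2)/P(M) = C(n,1)·p^(n−1)q / p^n = n·q/p = n · 0.627/0.373.
n = 6.724 × 0.373/0.627 = 4.00 ≈ 4

4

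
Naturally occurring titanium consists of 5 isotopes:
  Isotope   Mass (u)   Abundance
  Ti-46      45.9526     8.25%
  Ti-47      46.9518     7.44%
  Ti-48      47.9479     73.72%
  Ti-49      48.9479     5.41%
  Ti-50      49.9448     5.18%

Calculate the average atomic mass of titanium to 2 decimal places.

47.87 u

The abundance-weighted mean is 0.0825 × 45.9526 + 0.0744 × 46.9518 + 0.7372 × 47.9479 + 0.0541 × 48.9479 + 0.0518 × 49.9448
= 3.79109 + 3.49321 + 35.34719 + 2.64808 + 2.58714 = 47.86671 u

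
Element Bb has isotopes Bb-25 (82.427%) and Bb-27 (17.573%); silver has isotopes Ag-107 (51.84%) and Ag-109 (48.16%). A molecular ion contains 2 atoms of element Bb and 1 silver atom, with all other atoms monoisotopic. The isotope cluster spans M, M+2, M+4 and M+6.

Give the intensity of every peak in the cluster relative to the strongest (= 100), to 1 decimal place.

Element Bb pattern (n=2): 0.67942103 : 0.28969793 : 0.03088103
Silver pattern (n=1): 0.5184 : 0.4816
Convolve the two distributions (both contribute in 2-u steps):
  M: 0.67942103×0.5184 = 0.352212
  M+2: 0.67942103×0.4816 + 0.28969793×0.5184 = 0.477389
  M+4: 0.28969793×0.4816 + 0.03088103×0.5184 = 0.155527
  M+6: 0.03088103×0.4816 = 0.014872
Scale to base peak (0.477389) = 100: 73.8 : 100.0 : 32.6 : 3.1

73.8 : 100.0 : 32.6 : 3.1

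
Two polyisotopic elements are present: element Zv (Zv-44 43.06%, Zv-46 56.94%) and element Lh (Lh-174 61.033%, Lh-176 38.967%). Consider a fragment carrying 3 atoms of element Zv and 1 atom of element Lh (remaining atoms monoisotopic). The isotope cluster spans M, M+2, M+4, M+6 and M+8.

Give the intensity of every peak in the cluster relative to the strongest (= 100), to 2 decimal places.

Element Zv pattern (n=3): 0.07984028 : 0.31672823 : 0.41882269 : 0.1846088
Element Lh pattern (n=1): 0.61033 : 0.38967
Convolve the two distributions (both contribute in 2-u steps):
  M: 0.07984028×0.61033 = 0.048729
  M+2: 0.07984028×0.38967 + 0.31672823×0.61033 = 0.224420
  M+4: 0.31672823×0.38967 + 0.41882269×0.61033 = 0.379040
  M+6: 0.41882269×0.38967 + 0.1846088×0.61033 = 0.275875
  M+8: 0.1846088×0.38967 = 0.071937
Scale to base peak (0.379040) = 100: 12.86 : 59.21 : 100.00 : 72.78 : 18.98

12.86 : 59.21 : 100.00 : 72.78 : 18.98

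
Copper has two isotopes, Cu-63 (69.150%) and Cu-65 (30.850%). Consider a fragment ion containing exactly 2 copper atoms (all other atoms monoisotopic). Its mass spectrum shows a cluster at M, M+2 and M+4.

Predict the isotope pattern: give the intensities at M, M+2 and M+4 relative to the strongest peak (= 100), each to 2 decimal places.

The 2 Cu atoms are independent, so intensities follow the terms of (0.69150 + 0.30850)^2.
P(M) = 0.69150^2 = 0.478172
P(M+2) = 2 × 0.69150^1 × 0.30850^1 = 0.426656
P(M+4) = 0.30850^2 = 0.095172
The M peak is largest (0.478172); scaling to 100 gives 100.00 : 89.23 : 19.90.

100.00 : 89.23 : 19.90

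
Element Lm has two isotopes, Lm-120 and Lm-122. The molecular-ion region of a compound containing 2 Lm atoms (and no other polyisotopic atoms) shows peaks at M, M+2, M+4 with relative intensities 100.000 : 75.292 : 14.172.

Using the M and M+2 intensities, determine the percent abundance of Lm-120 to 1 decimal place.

72.7%

Write p for the Lm-120 fraction. I(M+2)/I(M) = [C(2,1)·p^1·(1−p)] / p^2 = 2·(1−p)/p = 75.292/100.000 = 0.7529
(1−p)/p = 0.7529/2 = 0.3765  ⇒  p = 1/(1 + 0.3765) = 0.7265
Lm-120: 72.7%, Lm-122: 27.3%.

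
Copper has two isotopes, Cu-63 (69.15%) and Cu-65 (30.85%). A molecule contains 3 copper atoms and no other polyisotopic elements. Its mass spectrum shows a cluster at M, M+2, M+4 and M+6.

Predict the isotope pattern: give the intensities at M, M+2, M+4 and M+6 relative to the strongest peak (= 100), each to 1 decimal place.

The 3 Cu atoms are independent, so intensities follow the terms of (0.6915 + 0.3085)^3.
P(M) = 0.6915^3 = 0.330656
P(M+2) = 3 × 0.6915^2 × 0.3085^1 = 0.442548
P(M+4) = 3 × 0.6915^1 × 0.3085^2 = 0.197435
P(M+6) = 0.3085^3 = 0.029361
The M+2 peak is largest (0.442548); scaling to 100 gives 74.7 : 100.0 : 44.6 : 6.6.

74.7 : 100.0 : 44.6 : 6.6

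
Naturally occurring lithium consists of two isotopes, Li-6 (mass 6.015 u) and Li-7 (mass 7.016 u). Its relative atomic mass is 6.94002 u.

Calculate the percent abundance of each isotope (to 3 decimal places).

Li-6: 7.590%, Li-7: 92.410%

Let x be the fractional abundance of Li-6; then Li-7 has abundance 1 − x.
6.015·x + 7.016·(1 − x) = 6.94002
(6.015 − 7.016)·x = 6.94002 − 7.016
x = -0.07598 / -1.001 = 0.07590 → 7.590% Li-6, 92.410% Li-7.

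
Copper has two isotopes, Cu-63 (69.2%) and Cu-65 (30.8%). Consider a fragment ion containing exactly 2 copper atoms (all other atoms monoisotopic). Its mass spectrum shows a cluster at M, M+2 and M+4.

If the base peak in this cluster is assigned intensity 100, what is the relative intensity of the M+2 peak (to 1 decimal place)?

89.0

Binomial terms of (0.692 + 0.308)^2: M 0.4789, M+2 0.4263, M+4 0.0949 → M is the base peak.
P(M) = C(2,0) × 0.692^2 × 0.308^0 = 1 × 0.478864 × 1.0000 = 0.478864 (base)
P(M+2) = C(2,1) × 0.692^1 × 0.308^1 = 2 × 0.6920 × 0.3080 = 0.426272
Relative intensity = 0.426272 / 0.478864 × 100 = 89.0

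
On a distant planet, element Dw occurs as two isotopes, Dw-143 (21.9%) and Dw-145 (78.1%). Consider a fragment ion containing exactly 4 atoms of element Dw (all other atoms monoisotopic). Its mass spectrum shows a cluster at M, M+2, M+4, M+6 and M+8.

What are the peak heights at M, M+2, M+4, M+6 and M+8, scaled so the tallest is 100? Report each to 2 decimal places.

The 4 Dw atoms are independent, so intensities follow the terms of (0.219 + 0.781)^4.
P(M) = 0.219^4 = 0.002300
P(M+2) = 4 × 0.219^3 × 0.781^1 = 0.032813
P(M+4) = 6 × 0.219^2 × 0.781^2 = 0.175526
P(M+6) = 4 × 0.219^1 × 0.781^3 = 0.417308
P(M+8) = 0.781^4 = 0.372052
The M+6 peak is largest (0.417308); scaling to 100 gives 0.55 : 7.86 : 42.06 : 100.00 : 89.16.

0.55 : 7.86 : 42.06 : 100.00 : 89.16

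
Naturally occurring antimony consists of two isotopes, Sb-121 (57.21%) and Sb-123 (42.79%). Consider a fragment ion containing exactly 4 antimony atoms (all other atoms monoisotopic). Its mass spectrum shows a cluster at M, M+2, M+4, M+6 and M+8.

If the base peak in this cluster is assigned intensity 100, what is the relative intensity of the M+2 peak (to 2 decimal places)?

Term probabilities: M 0.1071, M+2 0.3205, M+4 0.3596, M+6 0.1793, M+8 0.0335. Base peak = M+4.
P(M+4) = C(4,2) × 0.5721^2 × 0.4279^2 = 6 × 0.32729841 × 0.18309841 = 0.359567 (base)
P(M+2) = C(4,1) × 0.5721^3 × 0.4279^1 = 4 × 0.18724742 × 0.4279 = 0.320493
Relative intensity = 0.320493 / 0.359567 × 100 = 89.13

89.13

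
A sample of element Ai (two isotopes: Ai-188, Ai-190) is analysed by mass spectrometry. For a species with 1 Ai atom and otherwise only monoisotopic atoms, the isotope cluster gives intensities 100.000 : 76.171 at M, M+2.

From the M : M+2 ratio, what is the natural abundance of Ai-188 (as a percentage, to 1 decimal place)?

56.8%

Let p = fractional abundance of Ai-188. I(M+2)/I(M) = [C(1,1)·p^0·(1−p)] / p^1 = 1·(1−p)/p = 76.171/100.000 = 0.7617
(1−p)/p = 0.7617/1 = 0.7617  ⇒  p = 1/(1 + 0.7617) = 0.5676
Ai-188: 56.8%, Ai-190: 43.2%.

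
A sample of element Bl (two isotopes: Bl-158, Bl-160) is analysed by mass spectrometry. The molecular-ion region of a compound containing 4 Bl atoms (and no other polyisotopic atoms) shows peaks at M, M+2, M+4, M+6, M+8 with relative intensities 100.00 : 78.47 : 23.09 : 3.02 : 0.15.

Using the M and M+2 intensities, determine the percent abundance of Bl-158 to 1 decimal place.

83.6%

Let p = fractional abundance of Bl-158. I(M+2)/I(M) = [C(4,1)·p^3·(1−p)] / p^4 = 4·(1−p)/p = 78.47/100.00 = 0.7847
(1−p)/p = 0.7847/4 = 0.1962  ⇒  p = 1/(1 + 0.1962) = 0.8360
Bl-158: 83.6%, Bl-160: 16.4%.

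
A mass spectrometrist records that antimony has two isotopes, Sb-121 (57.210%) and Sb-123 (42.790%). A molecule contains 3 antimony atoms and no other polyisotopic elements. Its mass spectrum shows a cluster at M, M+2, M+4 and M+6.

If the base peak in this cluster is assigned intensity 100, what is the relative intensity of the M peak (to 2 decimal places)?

44.57

Term probabilities: M 0.1872, M+2 0.4202, M+4 0.3143, M+6 0.0783. Base peak = M+2.
P(M+2) = C(3,1) × 0.57210^2 × 0.42790^1 = 3 × 0.32729841 × 0.4279 = 0.420153 (base)
P(M) = C(3,0) × 0.57210^3 × 0.42790^0 = 1 × 0.18724742 × 1.0000 = 0.187247
Relative intensity = 0.187247 / 0.420153 × 100 = 44.57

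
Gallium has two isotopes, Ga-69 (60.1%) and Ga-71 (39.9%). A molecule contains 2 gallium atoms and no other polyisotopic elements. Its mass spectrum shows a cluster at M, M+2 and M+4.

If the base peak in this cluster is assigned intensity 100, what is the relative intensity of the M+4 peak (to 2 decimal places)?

33.19

Term probabilities: M 0.3612, M+2 0.4796, M+4 0.1592. Base peak = M+2.
P(M+2) = C(2,1) × 0.601^1 × 0.399^1 = 2 × 0.6010 × 0.3990 = 0.479598 (base)
P(M+4) = C(2,2) × 0.601^0 × 0.399^2 = 1 × 1.0000 × 0.159201 = 0.159201
Relative intensity = 0.159201 / 0.479598 × 100 = 33.19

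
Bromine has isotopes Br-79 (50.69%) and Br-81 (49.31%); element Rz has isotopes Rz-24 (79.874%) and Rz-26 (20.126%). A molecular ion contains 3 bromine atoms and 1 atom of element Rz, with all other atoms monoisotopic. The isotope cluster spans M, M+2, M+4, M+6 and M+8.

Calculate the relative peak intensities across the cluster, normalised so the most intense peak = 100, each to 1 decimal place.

28.0 : 88.7 : 100.0 : 45.8 : 6.5

Bromine pattern (n=3): 0.13024674 : 0.3801026 : 0.36975457 : 0.11989609
Element Rz pattern (n=1): 0.79874 : 0.20126
Convolve the two distributions (both contribute in 2-u steps):
  M: 0.13024674×0.79874 = 0.104033
  M+2: 0.13024674×0.20126 + 0.3801026×0.79874 = 0.329817
  M+4: 0.3801026×0.20126 + 0.36975457×0.79874 = 0.371837
  M+6: 0.36975457×0.20126 + 0.11989609×0.79874 = 0.170183
  M+8: 0.11989609×0.20126 = 0.024130
Scale to base peak (0.371837) = 100: 28.0 : 88.7 : 100.0 : 45.8 : 6.5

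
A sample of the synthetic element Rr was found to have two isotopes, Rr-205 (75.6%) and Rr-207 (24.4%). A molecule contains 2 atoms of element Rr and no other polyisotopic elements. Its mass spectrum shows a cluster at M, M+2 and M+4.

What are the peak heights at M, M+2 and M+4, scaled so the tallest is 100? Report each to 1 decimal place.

100.0 : 64.6 : 10.4

The 2 Rr atoms are independent, so intensities follow the terms of (0.756 + 0.244)^2.
P(M) = 0.756^2 = 0.571536
P(M+2) = 2 × 0.756^1 × 0.244^1 = 0.368928
P(M+4) = 0.244^2 = 0.059536
The M peak is largest (0.571536); scaling to 100 gives 100.0 : 64.6 : 10.4.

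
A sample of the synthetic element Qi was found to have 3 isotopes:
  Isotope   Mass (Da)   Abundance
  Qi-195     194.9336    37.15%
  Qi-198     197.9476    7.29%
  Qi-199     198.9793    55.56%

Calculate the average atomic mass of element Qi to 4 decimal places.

197.4011 Da

Weight each isotope mass by its fractional abundance: 0.3715 × 194.9336 + 0.0729 × 197.9476 + 0.5556 × 198.9793
= 72.41783 + 14.43038 + 110.55290 = 197.40111 Da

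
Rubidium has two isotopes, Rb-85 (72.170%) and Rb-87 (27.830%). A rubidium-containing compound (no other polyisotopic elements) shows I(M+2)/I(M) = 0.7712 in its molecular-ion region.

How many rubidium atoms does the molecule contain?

The M+2/M ratio from n Rb atoms is n · q/p = n · 0.27830/0.72170.
n = 0.7712 × 0.72170/0.27830 = 2.00 ≈ 2

2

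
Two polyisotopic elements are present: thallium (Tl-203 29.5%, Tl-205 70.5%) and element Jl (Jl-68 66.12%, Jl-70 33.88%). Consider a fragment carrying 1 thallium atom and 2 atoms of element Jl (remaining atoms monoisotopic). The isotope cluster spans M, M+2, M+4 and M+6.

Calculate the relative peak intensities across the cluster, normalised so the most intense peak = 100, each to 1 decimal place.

Thallium pattern (n=1): 0.2950 : 0.7050
Element Jl pattern (n=2): 0.43718544 : 0.44802912 : 0.11478544
Convolve the two distributions (both contribute in 2-u steps):
  M: 0.2950×0.43718544 = 0.128970
  M+2: 0.2950×0.44802912 + 0.7050×0.43718544 = 0.440384
  M+4: 0.2950×0.11478544 + 0.7050×0.44802912 = 0.349722
  M+6: 0.7050×0.11478544 = 0.080924
Scale to base peak (0.440384) = 100: 29.3 : 100.0 : 79.4 : 18.4

29.3 : 100.0 : 79.4 : 18.4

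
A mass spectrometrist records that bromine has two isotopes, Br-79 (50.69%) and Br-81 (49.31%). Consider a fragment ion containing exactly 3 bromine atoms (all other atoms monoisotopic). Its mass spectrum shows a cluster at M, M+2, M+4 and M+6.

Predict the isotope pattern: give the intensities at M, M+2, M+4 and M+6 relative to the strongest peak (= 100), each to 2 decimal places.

34.27 : 100.00 : 97.28 : 31.54

Each Br atom is independently Br-79 (p = 0.5069) or Br-81 (q = 0.4931); the cluster is the binomial expansion (p + q)^3.
P(M) = 0.5069^3 = 0.130247
P(M+2) = 3 × 0.5069^2 × 0.4931^1 = 0.380103
P(M+4) = 3 × 0.5069^1 × 0.4931^2 = 0.369755
P(M+6) = 0.4931^3 = 0.119896
The M+2 peak is largest (0.380103); scaling to 100 gives 34.27 : 100.00 : 97.28 : 31.54.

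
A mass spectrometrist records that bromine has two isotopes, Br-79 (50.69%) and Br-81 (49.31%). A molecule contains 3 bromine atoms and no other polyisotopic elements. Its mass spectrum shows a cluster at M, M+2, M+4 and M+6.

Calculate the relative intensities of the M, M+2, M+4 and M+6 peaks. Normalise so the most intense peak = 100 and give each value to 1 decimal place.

34.3 : 100.0 : 97.3 : 31.5

Expanding (0.5069 + 0.4931)^3:
P(M) = 0.5069^3 = 0.130247
P(M+2) = 3 × 0.5069^2 × 0.4931^1 = 0.380103
P(M+4) = 3 × 0.5069^1 × 0.4931^2 = 0.369755
P(M+6) = 0.4931^3 = 0.119896
The M+2 peak is largest (0.380103); scaling to 100 gives 34.3 : 100.0 : 97.3 : 31.5.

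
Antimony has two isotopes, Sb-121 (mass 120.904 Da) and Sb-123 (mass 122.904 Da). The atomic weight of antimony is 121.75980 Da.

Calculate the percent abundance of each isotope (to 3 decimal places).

Sb-121: 57.210%, Sb-123: 42.790%

Writing the weighted mean with unknown fraction x of Sb-121:
120.904·x + 122.904·(1 − x) = 121.75980
(120.904 − 122.904)·x = 121.75980 − 122.904
x = -1.14420 / -2.000 = 0.57210 → 57.210% Sb-121, 42.790% Sb-123.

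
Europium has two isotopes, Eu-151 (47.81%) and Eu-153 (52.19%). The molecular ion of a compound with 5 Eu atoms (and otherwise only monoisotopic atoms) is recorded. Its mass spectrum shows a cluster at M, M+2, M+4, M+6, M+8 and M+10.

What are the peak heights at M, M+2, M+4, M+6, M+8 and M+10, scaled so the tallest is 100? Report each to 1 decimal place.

The 5 Eu atoms are independent, so intensities follow the terms of (0.4781 + 0.5219)^5.
P(M) = 0.4781^5 = 0.024980
P(M+2) = 5 × 0.4781^4 × 0.5219^1 = 0.136343
P(M+4) = 10 × 0.4781^3 × 0.5219^2 = 0.297667
P(M+6) = 10 × 0.4781^2 × 0.5219^3 = 0.324937
P(M+8) = 5 × 0.4781^1 × 0.5219^4 = 0.177353
P(M+10) = 0.5219^5 = 0.038720
The M+6 peak is largest (0.324937); scaling to 100 gives 7.7 : 42.0 : 91.6 : 100.0 : 54.6 : 11.9.

7.7 : 42.0 : 91.6 : 100.0 : 54.6 : 11.9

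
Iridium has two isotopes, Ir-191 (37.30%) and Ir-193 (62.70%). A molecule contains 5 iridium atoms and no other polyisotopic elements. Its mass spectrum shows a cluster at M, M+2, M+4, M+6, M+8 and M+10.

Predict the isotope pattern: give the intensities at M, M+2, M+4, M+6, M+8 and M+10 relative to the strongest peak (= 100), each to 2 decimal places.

2.11 : 17.70 : 59.49 : 100.00 : 84.05 : 28.26

Each Ir atom is independently Ir-191 (p = 0.3730) or Ir-193 (q = 0.6270); the cluster is the binomial expansion (p + q)^5.
P(M) = 0.3730^5 = 0.007220
P(M+2) = 5 × 0.3730^4 × 0.6270^1 = 0.060684
P(M+4) = 10 × 0.3730^3 × 0.6270^2 = 0.204015
P(M+6) = 10 × 0.3730^2 × 0.6270^3 = 0.342942
P(M+8) = 5 × 0.3730^1 × 0.6270^4 = 0.288237
P(M+10) = 0.6270^5 = 0.096903
The M+6 peak is largest (0.342942); scaling to 100 gives 2.11 : 17.70 : 59.49 : 100.00 : 84.05 : 28.26.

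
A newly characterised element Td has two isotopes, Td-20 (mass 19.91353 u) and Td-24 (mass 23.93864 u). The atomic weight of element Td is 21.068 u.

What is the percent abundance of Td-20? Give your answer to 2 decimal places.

71.32%

Let x be the fractional abundance of Td-20; then Td-24 has abundance 1 − x.
19.91353·x + 23.93864·(1 − x) = 21.068
(19.91353 − 23.93864)·x = 21.068 − 23.93864
x = -2.87064 / -4.02511 = 0.71318 → 71.32% Td-20, 28.68% Td-24.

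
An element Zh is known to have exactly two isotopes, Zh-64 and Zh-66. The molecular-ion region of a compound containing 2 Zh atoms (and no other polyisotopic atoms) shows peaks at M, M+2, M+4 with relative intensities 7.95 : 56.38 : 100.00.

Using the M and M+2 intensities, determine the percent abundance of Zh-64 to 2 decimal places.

22.00%

If p is the fraction of Zh that is Zh-64, then I(M+2)/I(M) = [C(2,1)·p^1·(1−p)] / p^2 = 2·(1−p)/p = 56.38/7.95 = 7.0918
(1−p)/p = 7.0918/2 = 3.5459  ⇒  p = 1/(1 + 3.5459) = 0.2200
Zh-64: 22.00%, Zh-66: 78.00%.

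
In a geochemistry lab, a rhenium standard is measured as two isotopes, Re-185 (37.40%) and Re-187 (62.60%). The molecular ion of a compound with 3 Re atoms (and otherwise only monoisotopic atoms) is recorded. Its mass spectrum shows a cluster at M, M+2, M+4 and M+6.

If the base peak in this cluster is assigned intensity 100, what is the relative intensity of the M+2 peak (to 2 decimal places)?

Term probabilities: M 0.0523, M+2 0.2627, M+4 0.4397, M+6 0.2453. Base peak = M+4.
P(M+4) = C(3,2) × 0.3740^1 × 0.6260^2 = 3 × 0.3740 × 0.391876 = 0.439685 (base)
P(M+2) = C(3,1) × 0.3740^2 × 0.6260^1 = 3 × 0.139876 × 0.6260 = 0.262687
Relative intensity = 0.262687 / 0.439685 × 100 = 59.74

59.74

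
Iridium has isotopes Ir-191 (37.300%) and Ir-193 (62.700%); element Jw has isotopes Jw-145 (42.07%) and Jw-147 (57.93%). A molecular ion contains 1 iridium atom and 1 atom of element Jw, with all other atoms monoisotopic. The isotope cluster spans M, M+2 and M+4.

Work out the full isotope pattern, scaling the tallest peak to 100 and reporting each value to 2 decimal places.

32.70 : 100.00 : 75.69

Iridium pattern (n=1): 0.3730 : 0.6270
Element Jw pattern (n=1): 0.4207 : 0.5793
Convolve the two distributions (both contribute in 2-u steps):
  M: 0.3730×0.4207 = 0.156921
  M+2: 0.3730×0.5793 + 0.6270×0.4207 = 0.479858
  M+4: 0.6270×0.5793 = 0.363221
Scale to base peak (0.479858) = 100: 32.70 : 100.00 : 75.69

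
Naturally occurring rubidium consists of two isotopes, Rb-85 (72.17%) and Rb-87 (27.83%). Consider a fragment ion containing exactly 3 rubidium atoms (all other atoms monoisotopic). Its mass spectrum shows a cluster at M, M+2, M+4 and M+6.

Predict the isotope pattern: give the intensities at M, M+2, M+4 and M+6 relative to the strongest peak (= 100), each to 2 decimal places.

The 3 Rb atoms are independent, so intensities follow the terms of (0.7217 + 0.2783)^3.
P(M) = 0.7217^3 = 0.375898
P(M+2) = 3 × 0.7217^2 × 0.2783^1 = 0.434858
P(M+4) = 3 × 0.7217^1 × 0.2783^2 = 0.167689
P(M+6) = 0.2783^3 = 0.021555
The M+2 peak is largest (0.434858); scaling to 100 gives 86.44 : 100.00 : 38.56 : 4.96.

86.44 : 100.00 : 38.56 : 4.96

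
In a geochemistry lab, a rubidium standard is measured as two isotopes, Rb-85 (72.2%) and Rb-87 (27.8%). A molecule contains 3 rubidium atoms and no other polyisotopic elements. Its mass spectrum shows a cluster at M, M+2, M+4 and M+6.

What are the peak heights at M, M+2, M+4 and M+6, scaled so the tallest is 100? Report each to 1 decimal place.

86.6 : 100.0 : 38.5 : 4.9

Each Rb atom is independently Rb-85 (p = 0.722) or Rb-87 (q = 0.278); the cluster is the binomial expansion (p + q)^3.
P(M) = 0.722^3 = 0.376367
P(M+2) = 3 × 0.722^2 × 0.278^1 = 0.434751
P(M+4) = 3 × 0.722^1 × 0.278^2 = 0.167397
P(M+6) = 0.278^3 = 0.021485
The M+2 peak is largest (0.434751); scaling to 100 gives 86.6 : 100.0 : 38.5 : 4.9.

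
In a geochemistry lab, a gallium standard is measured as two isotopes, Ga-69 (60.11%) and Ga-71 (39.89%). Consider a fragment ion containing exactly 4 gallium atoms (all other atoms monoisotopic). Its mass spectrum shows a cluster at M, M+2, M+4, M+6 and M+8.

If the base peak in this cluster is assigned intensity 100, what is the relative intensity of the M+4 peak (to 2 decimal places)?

(0.6011 + 0.3989)^4 gives M 0.1306, M+2 0.3465, M+4 0.3450, M+6 0.1526, M+8 0.0253; the largest is M+2.
P(M+2) = C(4,1) × 0.6011^3 × 0.3989^1 = 4 × 0.21719018 × 0.3989 = 0.346549 (base)
P(M+4) = C(4,2) × 0.6011^2 × 0.3989^2 = 6 × 0.36132121 × 0.15912121 = 0.344963
Relative intensity = 0.344963 / 0.346549 × 100 = 99.54

99.54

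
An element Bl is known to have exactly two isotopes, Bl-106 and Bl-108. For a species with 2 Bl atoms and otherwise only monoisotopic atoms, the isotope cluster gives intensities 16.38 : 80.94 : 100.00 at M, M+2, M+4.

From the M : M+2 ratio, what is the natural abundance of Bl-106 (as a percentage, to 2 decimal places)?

28.81%

Write p for the Bl-106 fraction. I(M+2)/I(M) = [C(2,1)·p^1·(1−p)] / p^2 = 2·(1−p)/p = 80.94/16.38 = 4.9414
(1−p)/p = 4.9414/2 = 2.4707  ⇒  p = 1/(1 + 2.4707) = 0.2881
Bl-106: 28.81%, Bl-108: 71.19%.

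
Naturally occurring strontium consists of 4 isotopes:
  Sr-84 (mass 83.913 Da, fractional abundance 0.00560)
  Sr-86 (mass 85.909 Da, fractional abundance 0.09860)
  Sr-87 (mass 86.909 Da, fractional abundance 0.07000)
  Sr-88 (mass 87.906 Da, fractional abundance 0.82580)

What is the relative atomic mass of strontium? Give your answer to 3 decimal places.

Average mass = Σ (abundance × isotope mass) = 0.00560 × 83.913 + 0.09860 × 85.909 + 0.07000 × 86.909 + 0.82580 × 87.906
= 0.4699 + 8.4706 + 6.0836 + 72.5928 = 87.6169 Da

87.617 Da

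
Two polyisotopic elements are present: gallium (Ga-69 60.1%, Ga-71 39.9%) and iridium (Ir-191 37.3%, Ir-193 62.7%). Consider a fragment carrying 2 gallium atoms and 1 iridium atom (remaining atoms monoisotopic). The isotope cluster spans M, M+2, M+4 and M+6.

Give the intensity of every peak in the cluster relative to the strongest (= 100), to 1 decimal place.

33.2 : 100.0 : 88.8 : 24.6

Gallium pattern (n=2): 0.361201 : 0.479598 : 0.159201
Iridium pattern (n=1): 0.3730 : 0.6270
Convolve the two distributions (both contribute in 2-u steps):
  M: 0.361201×0.3730 = 0.134728
  M+2: 0.361201×0.6270 + 0.479598×0.3730 = 0.405363
  M+4: 0.479598×0.6270 + 0.159201×0.3730 = 0.360090
  M+6: 0.159201×0.6270 = 0.099819
Scale to base peak (0.405363) = 100: 33.2 : 100.0 : 88.8 : 24.6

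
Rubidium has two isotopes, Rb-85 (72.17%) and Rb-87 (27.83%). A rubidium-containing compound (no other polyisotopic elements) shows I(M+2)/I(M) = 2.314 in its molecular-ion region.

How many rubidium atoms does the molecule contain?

6

For n independent Rb atoms, I(M+2)/I(M) = n · (abundance Rb-87) / (abundance Rb-85) = n · 0.2783/0.7217.
n = 2.314 × 0.7217/0.2783 = 6.00 ≈ 6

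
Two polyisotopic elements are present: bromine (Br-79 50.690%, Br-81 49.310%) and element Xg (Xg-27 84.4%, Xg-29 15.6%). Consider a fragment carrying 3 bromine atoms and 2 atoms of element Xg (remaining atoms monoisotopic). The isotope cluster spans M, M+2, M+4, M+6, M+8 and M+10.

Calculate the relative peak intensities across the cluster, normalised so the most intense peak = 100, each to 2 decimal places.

25.30 : 83.20 : 100.00 : 52.37 : 11.07 : 0.80

Bromine pattern (n=3): 0.13024674 : 0.3801026 : 0.36975457 : 0.11989609
Element Xg pattern (n=2): 0.712336 : 0.263328 : 0.024336
Convolve the two distributions (both contribute in 2-u steps):
  M: 0.13024674×0.712336 = 0.092779
  M+2: 0.13024674×0.263328 + 0.3801026×0.712336 = 0.305058
  M+4: 0.13024674×0.024336 + 0.3801026×0.263328 + 0.36975457×0.712336 = 0.366651
  M+6: 0.3801026×0.024336 + 0.36975457×0.263328 + 0.11989609×0.712336 = 0.192023
  M+8: 0.36975457×0.024336 + 0.11989609×0.263328 = 0.040570
  M+10: 0.11989609×0.024336 = 0.002918
Scale to base peak (0.366651) = 100: 25.30 : 83.20 : 100.00 : 52.37 : 11.07 : 0.80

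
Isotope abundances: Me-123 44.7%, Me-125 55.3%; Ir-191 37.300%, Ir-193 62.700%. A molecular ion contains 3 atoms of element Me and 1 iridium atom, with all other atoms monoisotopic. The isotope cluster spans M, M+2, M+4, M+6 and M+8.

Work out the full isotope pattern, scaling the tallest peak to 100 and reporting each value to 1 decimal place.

9.2 : 49.8 : 100.0 : 88.7 : 29.4

Element Me pattern (n=3): 0.08931462 : 0.33148313 : 0.41008987 : 0.16911238
Iridium pattern (n=1): 0.3730 : 0.6270
Convolve the two distributions (both contribute in 2-u steps):
  M: 0.08931462×0.3730 = 0.033314
  M+2: 0.08931462×0.6270 + 0.33148313×0.3730 = 0.179643
  M+4: 0.33148313×0.6270 + 0.41008987×0.3730 = 0.360803
  M+6: 0.41008987×0.6270 + 0.16911238×0.3730 = 0.320205
  M+8: 0.16911238×0.6270 = 0.106033
Scale to base peak (0.360803) = 100: 9.2 : 49.8 : 100.0 : 88.7 : 29.4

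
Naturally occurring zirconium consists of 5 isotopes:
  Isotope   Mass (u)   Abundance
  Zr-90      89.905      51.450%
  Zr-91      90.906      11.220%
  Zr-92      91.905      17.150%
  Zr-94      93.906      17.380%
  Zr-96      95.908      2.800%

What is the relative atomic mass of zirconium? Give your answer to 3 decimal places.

Weight each isotope mass by its fractional abundance: 0.51450 × 89.905 + 0.11220 × 90.906 + 0.17150 × 91.905 + 0.17380 × 93.906 + 0.02800 × 95.908
= 46.2561 + 10.1997 + 15.7617 + 16.3209 + 2.6854 = 91.2238 u

91.224 u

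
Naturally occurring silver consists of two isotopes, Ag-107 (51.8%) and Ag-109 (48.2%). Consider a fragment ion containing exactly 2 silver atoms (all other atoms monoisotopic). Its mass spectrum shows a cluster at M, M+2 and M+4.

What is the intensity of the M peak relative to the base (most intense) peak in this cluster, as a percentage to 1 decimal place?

Term probabilities: M 0.2683, M+2 0.4994, M+4 0.2323. Base peak = M+2.
P(M+2) = C(2,1) × 0.518^1 × 0.482^1 = 2 × 0.5180 × 0.4820 = 0.499352 (base)
P(M) = C(2,0) × 0.518^2 × 0.482^0 = 1 × 0.268324 × 1.0000 = 0.268324
Relative intensity = 0.268324 / 0.499352 × 100 = 53.7

53.7%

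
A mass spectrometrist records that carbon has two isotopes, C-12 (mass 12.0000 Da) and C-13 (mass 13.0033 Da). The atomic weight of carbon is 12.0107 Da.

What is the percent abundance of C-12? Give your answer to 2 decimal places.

98.93%

Let x be the fractional abundance of C-12; then C-13 has abundance 1 − x.
12.0000·x + 13.0033·(1 − x) = 12.0107
(12.0000 − 13.0033)·x = 12.0107 − 13.0033
x = -0.9926 / -1.0033 = 0.98934 → 98.93% C-12, 1.07% C-13.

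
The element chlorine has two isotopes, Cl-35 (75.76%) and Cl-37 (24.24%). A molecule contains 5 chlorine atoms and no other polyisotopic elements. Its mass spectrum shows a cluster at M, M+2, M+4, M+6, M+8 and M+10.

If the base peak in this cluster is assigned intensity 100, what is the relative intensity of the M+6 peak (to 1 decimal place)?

20.5

Term probabilities: M 0.2496, M+2 0.3993, M+4 0.2555, M+6 0.0817, M+8 0.0131, M+10 0.0008. Base peak = M+2.
P(M+2) = C(5,1) × 0.7576^4 × 0.2424^1 = 5 × 0.32942751 × 0.2424 = 0.399266 (base)
P(M+6) = C(5,3) × 0.7576^2 × 0.2424^3 = 10 × 0.57395776 × 0.01424288 = 0.081748
Relative intensity = 0.081748 / 0.399266 × 100 = 20.5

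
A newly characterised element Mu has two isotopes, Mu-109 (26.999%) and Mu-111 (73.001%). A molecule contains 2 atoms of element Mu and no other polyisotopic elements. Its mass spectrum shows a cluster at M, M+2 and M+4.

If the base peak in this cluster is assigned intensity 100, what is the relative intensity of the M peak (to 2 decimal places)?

Term probabilities: M 0.0729, M+2 0.3942, M+4 0.5329. Base peak = M+4.
P(M+4) = C(2,2) × 0.26999^0 × 0.73001^2 = 1 × 1.0000 × 0.5329146 = 0.532915 (base)
P(M) = C(2,0) × 0.26999^2 × 0.73001^0 = 1 × 0.0728946 × 1.0000 = 0.072895
Relative intensity = 0.072895 / 0.532915 × 100 = 13.68

13.68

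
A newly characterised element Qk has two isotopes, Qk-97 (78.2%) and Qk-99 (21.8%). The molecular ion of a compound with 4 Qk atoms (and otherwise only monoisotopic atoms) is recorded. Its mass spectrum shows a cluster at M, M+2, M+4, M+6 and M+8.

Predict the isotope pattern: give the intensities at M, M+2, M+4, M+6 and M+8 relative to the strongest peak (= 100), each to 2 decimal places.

89.68 : 100.00 : 41.82 : 7.77 : 0.54

The 4 Qk atoms are independent, so intensities follow the terms of (0.782 + 0.218)^4.
P(M) = 0.782^4 = 0.373962
P(M+2) = 4 × 0.782^3 × 0.218^1 = 0.417001
P(M+4) = 6 × 0.782^2 × 0.218^2 = 0.174372
P(M+6) = 4 × 0.782^1 × 0.218^3 = 0.032407
P(M+8) = 0.218^4 = 0.002259
The M+2 peak is largest (0.417001); scaling to 100 gives 89.68 : 100.00 : 41.82 : 7.77 : 0.54.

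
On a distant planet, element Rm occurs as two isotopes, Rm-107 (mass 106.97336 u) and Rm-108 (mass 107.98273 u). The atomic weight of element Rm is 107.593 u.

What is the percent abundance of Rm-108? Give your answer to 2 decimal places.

Writing the weighted mean with unknown fraction x of Rm-107:
106.97336·x + 107.98273·(1 − x) = 107.593
(106.97336 − 107.98273)·x = 107.593 − 107.98273
x = -0.38973 / -1.00937 = 0.38611 → 38.61% Rm-107, 61.39% Rm-108.

61.39%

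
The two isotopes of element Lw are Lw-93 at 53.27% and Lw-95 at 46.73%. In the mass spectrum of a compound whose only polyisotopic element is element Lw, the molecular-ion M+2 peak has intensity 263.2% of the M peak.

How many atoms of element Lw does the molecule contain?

3

The M+2/M ratio from n Lw atoms is n · q/p = n · 0.4673/0.5327.
n = 2.632 × 0.5327/0.4673 = 3.00 ≈ 3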